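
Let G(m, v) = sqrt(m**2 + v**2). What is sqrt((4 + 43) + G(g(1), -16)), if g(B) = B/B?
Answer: sqrt(47 + sqrt(257)) ≈ 7.9392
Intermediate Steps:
g(B) = 1
sqrt((4 + 43) + G(g(1), -16)) = sqrt((4 + 43) + sqrt(1**2 + (-16)**2)) = sqrt(47 + sqrt(1 + 256)) = sqrt(47 + sqrt(257))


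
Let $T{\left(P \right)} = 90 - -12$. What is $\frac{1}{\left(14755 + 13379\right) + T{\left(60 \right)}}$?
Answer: $\frac{1}{28236} \approx 3.5416 \cdot 10^{-5}$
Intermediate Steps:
$T{\left(P \right)} = 102$ ($T{\left(P \right)} = 90 + 12 = 102$)
$\frac{1}{\left(14755 + 13379\right) + T{\left(60 \right)}} = \frac{1}{\left(14755 + 13379\right) + 102} = \frac{1}{28134 + 102} = \frac{1}{28236}$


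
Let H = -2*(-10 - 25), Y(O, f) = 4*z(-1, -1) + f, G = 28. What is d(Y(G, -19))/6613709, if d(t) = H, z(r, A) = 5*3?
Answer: 70/6613709 ≈ 1.0584e-5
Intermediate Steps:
z(r, A) = 15
Y(O, f) = 60 + f (Y(O, f) = 4*15 + f = 60 + f)
H = 70 (H = -2*(-35) = 70)
d(t) = 70
d(Y(G, -19))/6613709 = 70/6613709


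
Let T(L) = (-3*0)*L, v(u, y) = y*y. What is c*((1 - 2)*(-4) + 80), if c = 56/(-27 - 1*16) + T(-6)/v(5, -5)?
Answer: -4704/43 ≈ -109.40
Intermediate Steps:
v(u, y) = y²
T(L) = 0 (T(L) = 0*L = 0)
c = -56/43 (c = 56/(-27 - 1*16) + 0/((-5)²) = 56/(-27 - 16) + 0/25 = 56/(-43) + 0*(1/25) = 56*(-1/43) + 0 = -56/43 + 0 = -56/43 ≈ -1.3023)
c*((1 - 2)*(-4) + 80) = -56*((1 - 2)*(-4) + 80)/43 = -56*(-1*(-4) + 80)/43 = -56*(4 + 80)/43 = -56/43*84 = -4704/43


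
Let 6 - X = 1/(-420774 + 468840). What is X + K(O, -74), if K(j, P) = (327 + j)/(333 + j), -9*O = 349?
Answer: 222088291/31819692 ≈ 6.9796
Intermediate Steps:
O = -349/9 (O = -⅑*349 = -349/9 ≈ -38.778)
K(j, P) = (327 + j)/(333 + j)
X = 288395/48066 (X = 6 - 1/(-420774 + 468840) = 6 - 1/48066 = 288395/48066 ≈ 6.0000)
X + K(O, -74) = 288395/48066 + (327 - 349/9)/(333 - 349/9) = 288395/48066 + (2594/9)/(2648/9) = 288395/48066 + (9/2648)*(2594/9) = 288395/48066 + 1297/1324 = 222088291/31819692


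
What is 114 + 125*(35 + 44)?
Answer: 9989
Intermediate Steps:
114 + 125*(35 + 44) = 114 + 125*79 = 114 + 9875 = 9989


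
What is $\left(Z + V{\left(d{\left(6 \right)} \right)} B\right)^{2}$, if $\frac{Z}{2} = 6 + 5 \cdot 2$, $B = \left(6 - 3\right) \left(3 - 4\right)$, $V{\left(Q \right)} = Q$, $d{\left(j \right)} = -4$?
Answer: $1936$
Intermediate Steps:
$B = -3$ ($B = 3 \left(-1\right) = -3$)
$Z = 32$ ($Z = 2 \left(6 + 5 \cdot 2\right) = 2 \left(6 + 10\right) = 2 \cdot 16 = 32$)
$\left(Z + V{\left(d{\left(6 \right)} \right)} B\right)^{2} = \left(32 - -12\right)^{2} = \left(32 + 12\right)^{2} = 44^{2} = 1936$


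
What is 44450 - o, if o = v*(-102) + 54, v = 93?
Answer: 53882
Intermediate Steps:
o = -9432 (o = 93*(-102) + 54 = -9486 + 54 = -9432)
44450 - o = 44450 - 1*(-9432) = 44450 + 9432 = 53882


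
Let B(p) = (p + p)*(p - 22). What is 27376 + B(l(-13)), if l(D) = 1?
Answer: 27334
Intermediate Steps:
B(p) = 2*p*(-22 + p) (B(p) = (2*p)*(-22 + p) = 2*p*(-22 + p))
27376 + B(l(-13)) = 27376 + 2*1*(-22 + 1) = 27376 + 2*1*(-21) = 27376 - 42 = 27334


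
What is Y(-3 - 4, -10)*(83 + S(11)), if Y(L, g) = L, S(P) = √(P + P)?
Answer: -581 - 7*√22 ≈ -613.83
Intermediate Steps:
S(P) = √2*√P (S(P) = √(2*P) = √2*√P)
Y(-3 - 4, -10)*(83 + S(11)) = (-3 - 4)*(83 + √2*√11) = -7*(83 + √22) = -581 - 7*√22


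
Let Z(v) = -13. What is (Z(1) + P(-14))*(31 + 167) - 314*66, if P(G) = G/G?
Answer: -23100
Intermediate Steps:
P(G) = 1
(Z(1) + P(-14))*(31 + 167) - 314*66 = (-13 + 1)*(31 + 167) - 314*66 = -12*198 - 20724 = -2376 - 20724 = -23100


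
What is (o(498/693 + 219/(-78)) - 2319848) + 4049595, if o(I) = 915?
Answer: 1730662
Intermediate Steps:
(o(498/693 + 219/(-78)) - 2319848) + 4049595 = (915 - 2319848) + 4049595 = -2318933 + 4049595 = 1730662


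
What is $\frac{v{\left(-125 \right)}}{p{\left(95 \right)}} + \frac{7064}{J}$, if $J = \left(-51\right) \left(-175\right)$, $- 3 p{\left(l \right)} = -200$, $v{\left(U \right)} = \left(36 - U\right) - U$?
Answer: $\frac{181409}{35700} \approx 5.0815$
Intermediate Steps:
$v{\left(U \right)} = 36 - 2 U$
$p{\left(l \right)} = \frac{200}{3}$ ($p{\left(l \right)} = \left(- \frac{1}{3}\right) \left(-200\right) = \frac{200}{3}$)
$J = 8925$
$\frac{v{\left(-125 \right)}}{p{\left(95 \right)}} + \frac{7064}{J} = \frac{36 - -250}{\frac{200}{3}} + \frac{7064}{8925} = \left(36 + 250\right) \frac{3}{200} + 7064 \cdot \frac{1}{8925} = 286 \cdot \frac{3}{200} + \frac{7064}{8925} = \frac{429}{100} + \frac{7064}{8925} = \frac{181409}{35700}$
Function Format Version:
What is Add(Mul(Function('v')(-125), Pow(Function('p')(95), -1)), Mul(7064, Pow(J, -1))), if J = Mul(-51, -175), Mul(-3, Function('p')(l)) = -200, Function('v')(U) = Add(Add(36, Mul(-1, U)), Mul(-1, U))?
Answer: Rational(181409, 35700) ≈ 5.0815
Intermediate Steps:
Function('v')(U) = Add(36, Mul(-2, U))
Function('p')(l) = Rational(200, 3) (Function('p')(l) = Mul(Rational(-1, 3), -200) = Rational(200, 3))
J = 8925
Add(Mul(Function('v')(-125), Pow(Function('p')(95), -1)), Mul(7064, Pow(J, -1))) = Add(Mul(Add(36, Mul(-2, -125)), Pow(Rational(200, 3), -1)), Mul(7064, Pow(8925, -1))) = Add(Mul(Add(36, 250), Rational(3, 200)), Mul(7064, Rational(1, 8925))) = Add(Mul(286, Rational(3, 200)), Rational(7064, 8925)) = Add(Rational(429, 100), Rational(7064, 8925)) = Rational(181409, 35700)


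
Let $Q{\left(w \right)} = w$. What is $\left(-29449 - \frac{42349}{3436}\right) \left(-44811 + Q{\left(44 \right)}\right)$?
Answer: $\frac{4531723701671}{3436} \approx 1.3189 \cdot 10^{9}$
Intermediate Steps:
$\left(-29449 - \frac{42349}{3436}\right) \left(-44811 + Q{\left(44 \right)}\right) = \left(-29449 - \frac{42349}{3436}\right) \left(-44811 + 44\right) = \left(-29449 - \frac{42349}{3436}\right) \left(-44767\right) = \left(- \frac{101229113}{3436}\right) \left(-44767\right) = \frac{4531723701671}{3436}$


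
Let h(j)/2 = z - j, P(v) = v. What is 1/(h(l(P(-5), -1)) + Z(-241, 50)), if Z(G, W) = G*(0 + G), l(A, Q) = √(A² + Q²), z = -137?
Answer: 57807/3341649145 + 2*√26/3341649145 ≈ 1.7302e-5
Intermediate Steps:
Z(G, W) = G² (Z(G, W) = G*G = G²)
h(j) = -274 - 2*j (h(j) = 2*(-137 - j) = -274 - 2*j)
1/(h(l(P(-5), -1)) + Z(-241, 50)) = 1/((-274 - 2*√((-5)² + (-1)²)) + (-241)²) = 1/((-274 - 2*√(25 + 1)) + 58081) = 1/((-274 - 2*√26) + 58081) = 1/(57807 - 2*√26)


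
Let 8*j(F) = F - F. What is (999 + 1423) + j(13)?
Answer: 2422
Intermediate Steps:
j(F) = 0 (j(F) = (F - F)/8 = (⅛)*0 = 0)
(999 + 1423) + j(13) = (999 + 1423) + 0 = 2422 + 0 = 2422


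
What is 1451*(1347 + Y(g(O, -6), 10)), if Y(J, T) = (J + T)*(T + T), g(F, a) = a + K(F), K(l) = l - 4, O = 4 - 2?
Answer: 2012537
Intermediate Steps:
O = 2
K(l) = -4 + l
g(F, a) = -4 + F + a (g(F, a) = a + (-4 + F) = -4 + F + a)
Y(J, T) = 2*T*(J + T) (Y(J, T) = (J + T)*(2*T) = 2*T*(J + T))
1451*(1347 + Y(g(O, -6), 10)) = 1451*(1347 + 2*10*((-4 + 2 - 6) + 10)) = 1451*(1347 + 2*10*(-8 + 10)) = 1451*(1347 + 2*10*2) = 1451*(1347 + 40) = 1451*1387 = 2012537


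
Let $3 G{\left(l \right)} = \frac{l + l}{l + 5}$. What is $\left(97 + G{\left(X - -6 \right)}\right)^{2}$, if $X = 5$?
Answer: $\frac{5470921}{576} \approx 9498.1$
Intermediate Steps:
$G{\left(l \right)} = \frac{2 l}{3 \left(5 + l\right)}$ ($G{\left(l \right)} = \frac{\left(l + l\right) \frac{1}{l + 5}}{3} = \frac{2 l \frac{1}{5 + l}}{3} = \frac{2 l}{3 \left(5 + l\right)}$)
$\left(97 + G{\left(X - -6 \right)}\right)^{2} = \left(97 + \frac{2 \left(5 - -6\right)}{3 \left(5 + \left(5 - -6\right)\right)}\right)^{2} = \left(97 + \frac{2 \left(5 + 6\right)}{3 \left(5 + \left(5 + 6\right)\right)}\right)^{2} = \left(97 + \frac{2}{3} \cdot 11 \frac{1}{5 + 11}\right)^{2} = \left(97 + \frac{2}{3} \cdot 11 \cdot \frac{1}{16}\right)^{2} = \left(97 + \frac{11}{24}\right)^{2} = \left(\frac{2339}{24}\right)^{2} = \frac{5470921}{576}$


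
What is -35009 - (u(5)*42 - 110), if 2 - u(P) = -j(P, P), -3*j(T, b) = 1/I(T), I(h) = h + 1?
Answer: -104942/3 ≈ -34981.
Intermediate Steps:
I(h) = 1 + h
j(T, b) = -1/(3*(1 + T))
u(P) = 2 - 1/(3 + 3*P) (u(P) = 2 - (-1)*(-1/(3 + 3*P)) = 2 - 1/(3 + 3*P))
-35009 - (u(5)*42 - 110) = -35009 - (((5 + 6*5)/(3*(1 + 5)))*42 - 110) = -35009 - (((⅓)*(5 + 30)/6)*42 - 110) = -35009 - (((⅓)*(⅙)*35)*42 - 110) = -35009 - ((35/18)*42 - 110) = -35009 - (245/3 - 110) = -35009 - 1*(-85/3) = -35009 + 85/3 = -104942/3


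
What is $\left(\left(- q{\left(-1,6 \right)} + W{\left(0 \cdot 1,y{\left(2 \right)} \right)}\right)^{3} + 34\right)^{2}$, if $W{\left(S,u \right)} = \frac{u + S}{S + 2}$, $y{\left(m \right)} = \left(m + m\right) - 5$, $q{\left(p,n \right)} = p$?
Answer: $\frac{74529}{64} \approx 1164.5$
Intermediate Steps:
$y{\left(m \right)} = -5 + 2 m$ ($y{\left(m \right)} = 2 m - 5 = -5 + 2 m$)
$W{\left(S,u \right)} = \frac{S + u}{2 + S}$
$\left(\left(- q{\left(-1,6 \right)} + W{\left(0 \cdot 1,y{\left(2 \right)} \right)}\right)^{3} + 34\right)^{2} = \left(\left(\left(-1\right) \left(-1\right) + \frac{0 \cdot 1 + \left(-5 + 2 \cdot 2\right)}{2 + 0 \cdot 1}\right)^{3} + 34\right)^{2} = \left(\left(1 + \frac{0 + \left(-5 + 4\right)}{2 + 0}\right)^{3} + 34\right)^{2} = \left(\left(1 + \frac{0 - 1}{2}\right)^{3} + 34\right)^{2} = \left(\left(1 + \frac{1}{2} \left(-1\right)\right)^{3} + 34\right)^{2} = \left(\left(1 - \frac{1}{2}\right)^{3} + 34\right)^{2} = \left(\left(\frac{1}{2}\right)^{3} + 34\right)^{2} = \left(\frac{1}{8} + 34\right)^{2} = \left(\frac{273}{8}\right)^{2} = \frac{74529}{64}$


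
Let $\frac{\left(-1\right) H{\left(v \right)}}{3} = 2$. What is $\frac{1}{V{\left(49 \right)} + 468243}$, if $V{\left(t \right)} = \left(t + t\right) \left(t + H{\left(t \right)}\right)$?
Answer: $\frac{1}{472457} \approx 2.1166 \cdot 10^{-6}$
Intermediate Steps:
$H{\left(v \right)} = -6$ ($H{\left(v \right)} = \left(-3\right) 2 = -6$)
$V{\left(t \right)} = 2 t \left(-6 + t\right)$ ($V{\left(t \right)} = \left(t + t\right) \left(t - 6\right) = 2 t \left(-6 + t\right)$)
$\frac{1}{V{\left(49 \right)} + 468243} = \frac{1}{2 \cdot 49 \left(-6 + 49\right) + 468243} = \frac{1}{2 \cdot 49 \cdot 43 + 468243} = \frac{1}{4214 + 468243} = \frac{1}{472457}$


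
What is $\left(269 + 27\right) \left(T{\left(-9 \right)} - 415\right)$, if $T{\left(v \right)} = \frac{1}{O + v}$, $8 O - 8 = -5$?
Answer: $- \frac{8478328}{69} \approx -1.2287 \cdot 10^{5}$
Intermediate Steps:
$O = \frac{3}{8}$ ($O = 1 + \frac{1}{8} \left(-5\right) = 1 - \frac{5}{8} = \frac{3}{8} \approx 0.375$)
$T{\left(v \right)} = \frac{1}{\frac{3}{8} + v}$
$\left(269 + 27\right) \left(T{\left(-9 \right)} - 415\right) = \left(269 + 27\right) \left(\frac{8}{3 + 8 \left(-9\right)} - 415\right) = 296 \left(\frac{8}{3 - 72} - 415\right) = 296 \left(\frac{8}{-69} - 415\right) = 296 \left(8 \left(- \frac{1}{69}\right) - 415\right) = 296 \left(- \frac{8}{69} - 415\right) = 296 \left(- \frac{28643}{69}\right) = - \frac{8478328}{69}$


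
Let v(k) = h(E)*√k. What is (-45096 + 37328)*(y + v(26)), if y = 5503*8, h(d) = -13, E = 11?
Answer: -341978432 + 100984*√26 ≈ -3.4146e+8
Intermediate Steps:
v(k) = -13*√k
y = 44024
(-45096 + 37328)*(y + v(26)) = (-45096 + 37328)*(44024 - 13*√26) = -7768*(44024 - 13*√26) = -341978432 + 100984*√26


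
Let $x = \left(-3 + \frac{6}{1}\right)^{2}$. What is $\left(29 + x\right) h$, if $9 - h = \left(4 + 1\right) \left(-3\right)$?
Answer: $912$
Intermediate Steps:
$x = 9$ ($x = \left(-3 + 6 \cdot 1\right)^{2} = \left(-3 + 6\right)^{2} = 3^{2} = 9$)
$h = 24$ ($h = 9 - \left(4 + 1\right) \left(-3\right) = 9 - 5 \left(-3\right) = 9 - -15 = 9 + 15 = 24$)
$\left(29 + x\right) h = \left(29 + 9\right) 24 = 38 \cdot 24 = 912$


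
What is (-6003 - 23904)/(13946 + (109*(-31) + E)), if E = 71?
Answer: -3323/1182 ≈ -2.8113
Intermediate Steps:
(-6003 - 23904)/(13946 + (109*(-31) + E)) = (-6003 - 23904)/(13946 + (109*(-31) + 71)) = -29907/(13946 + (-3379 + 71)) = -29907/(13946 - 3308) = -29907/10638 = -29907*1/10638 = -3323/1182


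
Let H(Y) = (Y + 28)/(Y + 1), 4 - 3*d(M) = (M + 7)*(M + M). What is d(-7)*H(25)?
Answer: 106/39 ≈ 2.7179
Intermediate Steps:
d(M) = 4/3 - 2*M*(7 + M)/3 (d(M) = 4/3 - (M + 7)*(M + M)/3 = 4/3 - (7 + M)*2*M/3 = 4/3 - 2*M*(7 + M)/3)
H(Y) = (28 + Y)/(1 + Y)
d(-7)*H(25) = (4/3 - 14/3*(-7) - ⅔*(-7)²)*((28 + 25)/(1 + 25)) = (4/3 + 98/3 - ⅔*49)*(53/26) = (4/3 + 98/3 - 98/3)*((1/26)*53) = (4/3)*(53/26) = 106/39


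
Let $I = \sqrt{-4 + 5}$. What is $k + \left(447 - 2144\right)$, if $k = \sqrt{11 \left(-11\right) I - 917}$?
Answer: $-1697 + i \sqrt{1038} \approx -1697.0 + 32.218 i$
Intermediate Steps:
$I = 1$ ($I = \sqrt{1} = 1$)
$k = i \sqrt{1038}$ ($k = \sqrt{11 \left(-11\right) 1 - 917} = \sqrt{\left(-121\right) 1 - 917} = \sqrt{-121 - 917} = \sqrt{-1038} = i \sqrt{1038} \approx 32.218 i$)
$k + \left(447 - 2144\right) = i \sqrt{1038} + \left(447 - 2144\right) = i \sqrt{1038} - 1697 = -1697 + i \sqrt{1038}$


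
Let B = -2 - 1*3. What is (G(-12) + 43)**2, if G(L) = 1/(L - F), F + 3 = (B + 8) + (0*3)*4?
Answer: 265225/144 ≈ 1841.8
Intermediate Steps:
B = -5 (B = -2 - 3 = -5)
F = 0 (F = -3 + ((-5 + 8) + (0*3)*4) = -3 + (3 + 0*4) = -3 + (3 + 0) = -3 + 3 = 0)
G(L) = 1/L (G(L) = 1/(L - 1*0) = 1/(L + 0) = 1/L)
(G(-12) + 43)**2 = (1/(-12) + 43)**2 = (-1/12 + 43)**2 = (515/12)**2 = 265225/144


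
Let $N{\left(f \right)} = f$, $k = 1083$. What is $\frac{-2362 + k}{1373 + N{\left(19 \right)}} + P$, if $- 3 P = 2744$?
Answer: $- \frac{1274495}{1392} \approx -915.59$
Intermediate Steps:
$P = - \frac{2744}{3}$ ($P = \left(- \frac{1}{3}\right) 2744 = - \frac{2744}{3} \approx -914.67$)
$\frac{-2362 + k}{1373 + N{\left(19 \right)}} + P = \frac{-2362 + 1083}{1373 + 19} - \frac{2744}{3} = - \frac{1279}{1392} - \frac{2744}{3} = - \frac{1274495}{1392}$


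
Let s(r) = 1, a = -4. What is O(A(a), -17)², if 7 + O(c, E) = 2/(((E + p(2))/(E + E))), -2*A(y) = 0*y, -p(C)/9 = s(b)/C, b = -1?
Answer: 27225/1849 ≈ 14.724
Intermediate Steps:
p(C) = -9/C
A(y) = 0 (A(y) = -0*y = -½*0 = 0)
O(c, E) = -7 + 4*E/(-9/2 + E) (O(c, E) = -7 + 2/(((E - 9/2)/(E + E))) = -7 + 2/(((E - 9*½)/((2*E)))) = -7 + 2/(((E - 9/2)*(1/(2*E)))) = -7 + 2/(((-9/2 + E)*(1/(2*E)))) = -7 + 2/(((-9/2 + E)/(2*E))) = -7 + 2*(2*E/(-9/2 + E)) = -7 + 4*E/(-9/2 + E))
O(A(a), -17)² = (3*(21 - 2*(-17))/(-9 + 2*(-17)))² = (3*(21 + 34)/(-9 - 34))² = (3*55/(-43))² = (3*(-1/43)*55)² = (-165/43)² = 27225/1849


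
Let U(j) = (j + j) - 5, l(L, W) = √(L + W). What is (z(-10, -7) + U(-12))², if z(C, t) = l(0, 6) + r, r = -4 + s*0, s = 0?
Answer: (33 - √6)² ≈ 933.33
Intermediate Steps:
r = -4 (r = -4 + 0*0 = -4 + 0 = -4)
U(j) = -5 + 2*j (U(j) = 2*j - 5 = -5 + 2*j)
z(C, t) = -4 + √6 (z(C, t) = √(0 + 6) - 4 = √6 - 4 = -4 + √6)
(z(-10, -7) + U(-12))² = ((-4 + √6) + (-5 + 2*(-12)))² = ((-4 + √6) + (-5 - 24))² = ((-4 + √6) - 29)² = (-33 + √6)²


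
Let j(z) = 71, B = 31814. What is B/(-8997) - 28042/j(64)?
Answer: -254552668/638787 ≈ -398.49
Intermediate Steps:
B/(-8997) - 28042/j(64) = 31814/(-8997) - 28042/71 = 31814*(-1/8997) - 28042*1/71 = -31814/8997 - 28042/71 = -254552668/638787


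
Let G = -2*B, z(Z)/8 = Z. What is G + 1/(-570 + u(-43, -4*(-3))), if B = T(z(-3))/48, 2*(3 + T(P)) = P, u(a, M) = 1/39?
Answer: 110833/177832 ≈ 0.62325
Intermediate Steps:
z(Z) = 8*Z
u(a, M) = 1/39
T(P) = -3 + P/2
B = -5/16 (B = (-3 + (8*(-3))/2)/48 = (-3 + (½)*(-24))*(1/48) = (-3 - 12)*(1/48) = -15*1/48 = -5/16 ≈ -0.31250)
G = 5/8 (G = -2*(-5/16) = 5/8 ≈ 0.62500)
G + 1/(-570 + u(-43, -4*(-3))) = 5/8 + 1/(-570 + 1/39) = 5/8 + 1/(-22229/39) = 5/8 - 39/22229 = 110833/177832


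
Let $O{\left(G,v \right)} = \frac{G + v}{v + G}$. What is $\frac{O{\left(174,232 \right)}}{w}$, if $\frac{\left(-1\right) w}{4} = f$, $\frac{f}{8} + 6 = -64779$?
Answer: $\frac{1}{2073120} \approx 4.8237 \cdot 10^{-7}$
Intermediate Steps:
$f = -518280$ ($f = -48 + 8 \left(-64779\right) = -48 - 518232 = -518280$)
$O{\left(G,v \right)} = 1$ ($O{\left(G,v \right)} = \frac{G + v}{G + v} = 1$)
$w = 2073120$ ($w = \left(-4\right) \left(-518280\right) = 2073120$)
$\frac{O{\left(174,232 \right)}}{w} = 1 \cdot \frac{1}{2073120} = \frac{1}{2073120}$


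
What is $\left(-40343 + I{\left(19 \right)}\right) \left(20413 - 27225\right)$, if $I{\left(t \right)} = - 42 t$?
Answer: $280252492$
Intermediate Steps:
$\left(-40343 + I{\left(19 \right)}\right) \left(20413 - 27225\right) = \left(-40343 - 798\right) \left(20413 - 27225\right) = \left(-40343 - 798\right) \left(-6812\right) = \left(-41141\right) \left(-6812\right) = 280252492$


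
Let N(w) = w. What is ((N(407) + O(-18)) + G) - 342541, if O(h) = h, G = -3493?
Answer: -345645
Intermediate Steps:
((N(407) + O(-18)) + G) - 342541 = ((407 - 18) - 3493) - 342541 = (389 - 3493) - 342541 = -3104 - 342541 = -345645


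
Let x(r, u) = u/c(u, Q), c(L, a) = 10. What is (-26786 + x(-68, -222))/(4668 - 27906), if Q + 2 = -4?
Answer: 134041/116190 ≈ 1.1536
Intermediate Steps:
Q = -6 (Q = -2 - 4 = -6)
x(r, u) = u/10
(-26786 + x(-68, -222))/(4668 - 27906) = (-26786 + (⅒)*(-222))/(4668 - 27906) = (-26786 - 111/5)/(-23238) = -134041/5*(-1/23238) = 134041/116190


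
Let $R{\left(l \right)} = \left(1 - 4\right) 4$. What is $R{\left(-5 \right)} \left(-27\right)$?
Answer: $324$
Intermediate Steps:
$R{\left(l \right)} = -12$ ($R{\left(l \right)} = \left(-3\right) 4 = -12$)
$R{\left(-5 \right)} \left(-27\right) = \left(-12\right) \left(-27\right) = 324$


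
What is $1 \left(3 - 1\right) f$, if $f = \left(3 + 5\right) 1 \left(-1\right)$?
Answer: $-16$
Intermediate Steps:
$f = -8$ ($f = 8 \cdot 1 \left(-1\right) = 8 \left(-1\right) = -8$)
$1 \left(3 - 1\right) f = 1 \left(3 - 1\right) \left(-8\right) = 1 \cdot 2 \left(-8\right) = 2 \left(-8\right) = -16$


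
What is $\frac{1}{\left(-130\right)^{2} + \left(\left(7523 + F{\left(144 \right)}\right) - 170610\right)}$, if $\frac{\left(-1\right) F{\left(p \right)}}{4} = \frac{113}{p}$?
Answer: $- \frac{36}{5262845} \approx -6.8404 \cdot 10^{-6}$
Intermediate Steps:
$F{\left(p \right)} = - \frac{452}{p}$ ($F{\left(p \right)} = - 4 \frac{113}{p} = - \frac{452}{p}$)
$\frac{1}{\left(-130\right)^{2} + \left(\left(7523 + F{\left(144 \right)}\right) - 170610\right)} = \frac{1}{\left(-130\right)^{2} - \left(163087 + \frac{113}{36}\right)} = \frac{1}{16900 + \left(\left(7523 - \frac{113}{36}\right) - 170610\right)} = \frac{1}{16900 + \left(\frac{270715}{36} - 170610\right)} = \frac{1}{16900 - \frac{5871245}{36}} = \frac{1}{- \frac{5262845}{36}} = - \frac{36}{5262845}$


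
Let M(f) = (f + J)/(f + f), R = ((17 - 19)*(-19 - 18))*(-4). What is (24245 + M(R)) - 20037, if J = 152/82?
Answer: 25537159/6068 ≈ 4208.5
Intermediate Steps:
J = 76/41 (J = 152*(1/82) = 76/41 ≈ 1.8537)
R = -296 (R = -2*(-37)*(-4) = 74*(-4) = -296)
M(f) = (76/41 + f)/(2*f) (M(f) = (f + 76/41)/(f + f) = (76/41 + f)/((2*f)) = (76/41 + f)*(1/(2*f)) = (76/41 + f)/(2*f))
(24245 + M(R)) - 20037 = (24245 + (1/82)*(76 + 41*(-296))/(-296)) - 20037 = (24245 + (1/82)*(-1/296)*(76 - 12136)) - 20037 = (24245 + (1/82)*(-1/296)*(-12060)) - 20037 = (24245 + 3015/6068) - 20037 = 147121675/6068 - 20037 = 25537159/6068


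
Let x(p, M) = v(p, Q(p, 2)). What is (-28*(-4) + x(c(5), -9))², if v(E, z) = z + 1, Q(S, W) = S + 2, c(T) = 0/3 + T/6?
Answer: 483025/36 ≈ 13417.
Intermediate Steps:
c(T) = T/6 (c(T) = 0*(⅓) + T*(⅙) = 0 + T/6 = T/6)
Q(S, W) = 2 + S
v(E, z) = 1 + z
x(p, M) = 3 + p (x(p, M) = 1 + (2 + p) = 3 + p)
(-28*(-4) + x(c(5), -9))² = (-28*(-4) + (3 + (⅙)*5))² = (112 + (3 + ⅚))² = (112 + 23/6)² = (695/6)² = 483025/36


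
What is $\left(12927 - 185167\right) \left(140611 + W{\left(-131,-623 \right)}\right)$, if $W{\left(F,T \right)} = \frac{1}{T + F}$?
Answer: $- \frac{9130502081160}{377} \approx -2.4219 \cdot 10^{10}$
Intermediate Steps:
$W{\left(F,T \right)} = \frac{1}{F + T}$
$\left(12927 - 185167\right) \left(140611 + W{\left(-131,-623 \right)}\right) = \left(12927 - 185167\right) \left(140611 + \frac{1}{-131 - 623}\right) = - 172240 \left(140611 + \frac{1}{-754}\right) = - 172240 \left(140611 - \frac{1}{754}\right) = \left(-172240\right) \frac{106020693}{754} = - \frac{9130502081160}{377}$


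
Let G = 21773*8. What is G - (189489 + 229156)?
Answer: -244461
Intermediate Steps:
G = 174184
G - (189489 + 229156) = 174184 - (189489 + 229156) = 174184 - 1*418645 = 174184 - 418645 = -244461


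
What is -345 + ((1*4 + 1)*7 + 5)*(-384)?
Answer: -15705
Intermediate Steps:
-345 + ((1*4 + 1)*7 + 5)*(-384) = -345 + ((4 + 1)*7 + 5)*(-384) = -345 + (5*7 + 5)*(-384) = -345 + (35 + 5)*(-384) = -345 + 40*(-384) = -345 - 15360 = -15705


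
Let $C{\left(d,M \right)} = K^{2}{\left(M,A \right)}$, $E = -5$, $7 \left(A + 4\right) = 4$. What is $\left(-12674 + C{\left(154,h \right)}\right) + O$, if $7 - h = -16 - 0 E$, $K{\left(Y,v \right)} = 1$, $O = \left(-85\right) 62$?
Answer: $-17943$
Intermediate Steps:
$O = -5270$
$A = - \frac{24}{7}$ ($A = -4 + \frac{1}{7} \cdot 4 = -4 + \frac{4}{7} = - \frac{24}{7} \approx -3.4286$)
$h = 23$ ($h = 7 - \left(-16 - 0 \left(-5\right)\right) = 7 - \left(-16 - 0\right) = 7 - \left(-16 + 0\right) = 7 - -16 = 7 + 16 = 23$)
$C{\left(d,M \right)} = 1$ ($C{\left(d,M \right)} = 1^{2} = 1$)
$\left(-12674 + C{\left(154,h \right)}\right) + O = \left(-12674 + 1\right) - 5270 = -12673 - 5270 = -17943$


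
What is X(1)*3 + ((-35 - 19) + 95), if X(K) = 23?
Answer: 110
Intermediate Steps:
X(1)*3 + ((-35 - 19) + 95) = 23*3 + ((-35 - 19) + 95) = 69 + (-54 + 95) = 69 + 41 = 110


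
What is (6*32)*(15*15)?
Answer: 43200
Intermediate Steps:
(6*32)*(15*15) = 192*225 = 43200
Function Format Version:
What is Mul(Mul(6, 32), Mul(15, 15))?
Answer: 43200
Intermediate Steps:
Mul(Mul(6, 32), Mul(15, 15)) = Mul(192, 225) = 43200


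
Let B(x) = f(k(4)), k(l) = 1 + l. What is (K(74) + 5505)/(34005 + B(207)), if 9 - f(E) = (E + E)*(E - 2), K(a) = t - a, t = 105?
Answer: 173/1062 ≈ 0.16290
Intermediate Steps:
K(a) = 105 - a
f(E) = 9 - 2*E*(-2 + E) (f(E) = 9 - (E + E)*(E - 2) = 9 - 2*E*(-2 + E))
B(x) = -21 (B(x) = 9 - 2*(1 + 4)**2 + 4*(1 + 4) = 9 - 2*5**2 + 4*5 = 9 - 2*25 + 20 = 9 - 50 + 20 = -21)
(K(74) + 5505)/(34005 + B(207)) = ((105 - 1*74) + 5505)/(34005 - 21) = ((105 - 74) + 5505)/33984 = (31 + 5505)*(1/33984) = 5536*(1/33984) = 173/1062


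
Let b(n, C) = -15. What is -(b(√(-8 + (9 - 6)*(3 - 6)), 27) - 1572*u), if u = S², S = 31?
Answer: 1510707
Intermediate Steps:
u = 961 (u = 31² = 961)
-(b(√(-8 + (9 - 6)*(3 - 6)), 27) - 1572*u) = -(-15 - 1572*961) = -(-15 - 1510692) = -1*(-1510707) = 1510707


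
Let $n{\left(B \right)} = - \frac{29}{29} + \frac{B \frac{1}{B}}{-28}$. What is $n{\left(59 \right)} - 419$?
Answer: $- \frac{11761}{28} \approx -420.04$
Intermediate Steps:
$n{\left(B \right)} = - \frac{29}{28}$ ($n{\left(B \right)} = \left(-29\right) \frac{1}{29} + 1 \left(- \frac{1}{28}\right) = -1 - \frac{1}{28} = - \frac{29}{28}$)
$n{\left(59 \right)} - 419 = - \frac{29}{28} - 419 = - \frac{11761}{28}$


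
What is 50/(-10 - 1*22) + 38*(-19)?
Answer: -11577/16 ≈ -723.56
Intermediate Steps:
50/(-10 - 1*22) + 38*(-19) = 50/(-10 - 22) - 722 = 50/(-32) - 722 = 50*(-1/32) - 722 = -25/16 - 722 = -11577/16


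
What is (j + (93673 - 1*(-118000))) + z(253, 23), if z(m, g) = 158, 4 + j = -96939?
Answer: 114888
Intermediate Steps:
j = -96943 (j = -4 - 96939 = -96943)
(j + (93673 - 1*(-118000))) + z(253, 23) = (-96943 + (93673 - 1*(-118000))) + 158 = (-96943 + (93673 + 118000)) + 158 = (-96943 + 211673) + 158 = 114730 + 158 = 114888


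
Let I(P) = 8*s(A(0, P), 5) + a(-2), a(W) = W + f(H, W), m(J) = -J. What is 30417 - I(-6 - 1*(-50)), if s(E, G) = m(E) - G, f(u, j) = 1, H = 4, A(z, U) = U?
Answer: 30810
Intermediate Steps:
a(W) = 1 + W (a(W) = W + 1 = 1 + W)
s(E, G) = -E - G
I(P) = -41 - 8*P (I(P) = 8*(-P - 1*5) + (1 - 2) = 8*(-P - 5) - 1 = 8*(-5 - P) - 1 = (-40 - 8*P) - 1 = -41 - 8*P)
30417 - I(-6 - 1*(-50)) = 30417 - (-41 - 8*(-6 - 1*(-50))) = 30417 - (-41 - 8*(-6 + 50)) = 30417 - (-41 - 8*44) = 30417 - (-41 - 352) = 30417 - 1*(-393) = 30417 + 393 = 30810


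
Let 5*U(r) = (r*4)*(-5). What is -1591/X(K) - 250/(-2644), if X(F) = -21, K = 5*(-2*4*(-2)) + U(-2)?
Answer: 2105927/27762 ≈ 75.856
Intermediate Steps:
U(r) = -4*r (U(r) = ((r*4)*(-5))/5 = ((4*r)*(-5))/5 = (-20*r)/5 = -4*r)
K = 88 (K = 5*(-2*4*(-2)) - 4*(-2) = 5*(-8*(-2)) + 8 = 5*16 + 8 = 80 + 8 = 88)
-1591/X(K) - 250/(-2644) = -1591/(-21) - 250/(-2644) = -1591*(-1/21) - 250*(-1/2644) = 1591/21 + 125/1322 = 2105927/27762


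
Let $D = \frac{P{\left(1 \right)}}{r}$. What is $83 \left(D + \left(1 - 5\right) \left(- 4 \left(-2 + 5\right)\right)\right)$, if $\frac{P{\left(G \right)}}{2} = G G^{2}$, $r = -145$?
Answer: $\frac{577514}{145} \approx 3982.9$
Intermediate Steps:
$P{\left(G \right)} = 2 G^{3}$ ($P{\left(G \right)} = 2 G G^{2} = 2 G^{3}$)
$D = - \frac{2}{145}$ ($D = \frac{2 \cdot 1^{3}}{-145} = 2 \cdot 1 \left(- \frac{1}{145}\right) = 2 \left(- \frac{1}{145}\right) = - \frac{2}{145} \approx -0.013793$)
$83 \left(D + \left(1 - 5\right) \left(- 4 \left(-2 + 5\right)\right)\right) = 83 \left(- \frac{2}{145} + \left(1 - 5\right) \left(- 4 \left(-2 + 5\right)\right)\right) = 83 \left(- \frac{2}{145} - 4 \left(\left(-4\right) 3\right)\right) = 83 \left(- \frac{2}{145} - -48\right) = 83 \left(- \frac{2}{145} + 48\right) = 83 \cdot \frac{6958}{145} = \frac{577514}{145}$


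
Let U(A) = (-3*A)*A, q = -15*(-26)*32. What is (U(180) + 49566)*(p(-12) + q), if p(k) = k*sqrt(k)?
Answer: -594472320 + 1143216*I*sqrt(3) ≈ -5.9447e+8 + 1.9801e+6*I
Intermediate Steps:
q = 12480 (q = 390*32 = 12480)
p(k) = k**(3/2)
U(A) = -3*A**2
(U(180) + 49566)*(p(-12) + q) = (-3*180**2 + 49566)*((-12)**(3/2) + 12480) = (-3*32400 + 49566)*(-24*I*sqrt(3) + 12480) = (-97200 + 49566)*(12480 - 24*I*sqrt(3)) = -47634*(12480 - 24*I*sqrt(3)) = -594472320 + 1143216*I*sqrt(3)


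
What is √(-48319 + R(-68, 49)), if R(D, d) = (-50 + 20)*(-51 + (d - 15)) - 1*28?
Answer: I*√47837 ≈ 218.72*I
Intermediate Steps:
R(D, d) = 1952 - 30*d (R(D, d) = -30*(-51 + (-15 + d)) - 28 = -30*(-66 + d) - 28 = (1980 - 30*d) - 28 = 1952 - 30*d)
√(-48319 + R(-68, 49)) = √(-48319 + (1952 - 30*49)) = √(-48319 + (1952 - 1470)) = √(-48319 + 482) = √(-47837) = I*√47837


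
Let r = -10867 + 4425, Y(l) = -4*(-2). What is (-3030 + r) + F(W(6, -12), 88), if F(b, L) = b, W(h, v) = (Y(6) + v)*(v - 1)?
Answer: -9420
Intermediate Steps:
Y(l) = 8
r = -6442
W(h, v) = (-1 + v)*(8 + v) (W(h, v) = (8 + v)*(v - 1) = (8 + v)*(-1 + v) = (-1 + v)*(8 + v))
(-3030 + r) + F(W(6, -12), 88) = (-3030 - 6442) + (-8 + (-12)² + 7*(-12)) = -9472 + (-8 + 144 - 84) = -9472 + 52 = -9420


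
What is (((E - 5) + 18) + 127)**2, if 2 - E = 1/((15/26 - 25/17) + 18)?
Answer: 1151801168400/57168721 ≈ 20147.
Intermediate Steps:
E = 14680/7561 (E = 2 - 1/((15/26 - 25/17) + 18) = 2 - 1/(-395/442 + 18) = 2 - 1/7561/442 = 2 - 1*442/7561 = 2 - 442/7561 = 14680/7561 ≈ 1.9415)
(((E - 5) + 18) + 127)**2 = (((14680/7561 - 5) + 18) + 127)**2 = ((-23125/7561 + 18) + 127)**2 = (112973/7561 + 127)**2 = (1073220/7561)**2 = 1151801168400/57168721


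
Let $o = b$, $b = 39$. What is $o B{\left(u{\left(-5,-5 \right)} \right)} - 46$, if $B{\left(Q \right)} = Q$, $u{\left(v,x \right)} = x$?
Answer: $-241$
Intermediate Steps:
$o = 39$
$o B{\left(u{\left(-5,-5 \right)} \right)} - 46 = 39 \left(-5\right) - 46 = -195 - 46 = -241$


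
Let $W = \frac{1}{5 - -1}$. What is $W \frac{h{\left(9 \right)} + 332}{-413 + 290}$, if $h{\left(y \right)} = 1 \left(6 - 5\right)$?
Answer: $- \frac{37}{82} \approx -0.45122$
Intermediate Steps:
$h{\left(y \right)} = 1$ ($h{\left(y \right)} = 1 \cdot 1 = 1$)
$W = \frac{1}{6}$ ($W = \frac{1}{5 + 1} = \frac{1}{6} \approx 0.16667$)
$W \frac{h{\left(9 \right)} + 332}{-413 + 290} = \frac{\left(1 + 332\right) \frac{1}{-413 + 290}}{6} = \frac{333 \frac{1}{-123}}{6} = \frac{333 \left(- \frac{1}{123}\right)}{6} = \frac{1}{6} \left(- \frac{111}{41}\right) = - \frac{37}{82}$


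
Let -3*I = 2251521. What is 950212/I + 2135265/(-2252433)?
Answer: -1247606731717/563488911177 ≈ -2.2141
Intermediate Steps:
I = -750507 (I = -1/3*2251521 = -750507)
950212/I + 2135265/(-2252433) = 950212/(-750507) + 2135265/(-2252433) = 950212*(-1/750507) + 2135265*(-1/2252433) = -950212/750507 - 711755/750811 = -1247606731717/563488911177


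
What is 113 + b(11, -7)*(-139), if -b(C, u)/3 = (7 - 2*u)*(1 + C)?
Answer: 105197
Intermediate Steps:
b(C, u) = -3*(1 + C)*(7 - 2*u) (b(C, u) = -3*(7 - 2*u)*(1 + C) = -3*(1 + C)*(7 - 2*u))
113 + b(11, -7)*(-139) = 113 + (-21 - 21*11 + 6*(-7) + 6*11*(-7))*(-139) = 113 + (-21 - 231 - 42 - 462)*(-139) = 113 - 756*(-139) = 113 + 105084 = 105197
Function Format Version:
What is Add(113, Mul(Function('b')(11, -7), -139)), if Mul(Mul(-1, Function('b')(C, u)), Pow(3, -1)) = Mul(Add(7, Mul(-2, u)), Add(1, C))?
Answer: 105197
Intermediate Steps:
Function('b')(C, u) = Mul(-3, Add(1, C), Add(7, Mul(-2, u))) (Function('b')(C, u) = Mul(-3, Mul(Add(7, Mul(-2, u)), Add(1, C))) = Mul(-3, Mul(Add(1, C), Add(7, Mul(-2, u)))) = Mul(-3, Add(1, C), Add(7, Mul(-2, u))))
Add(113, Mul(Function('b')(11, -7), -139)) = Add(113, Mul(Add(-21, Mul(-21, 11), Mul(6, -7), Mul(6, 11, -7)), -139)) = Add(113, Mul(Add(-21, -231, -42, -462), -139)) = Add(113, Mul(-756, -139)) = Add(113, 105084) = 105197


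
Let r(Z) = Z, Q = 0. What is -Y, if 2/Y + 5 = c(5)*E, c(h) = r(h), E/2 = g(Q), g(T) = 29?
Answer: -2/285 ≈ -0.0070175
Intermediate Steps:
E = 58 (E = 2*29 = 58)
c(h) = h
Y = 2/285 (Y = 2/(-5 + 5*58) = 2/(-5 + 290) = 2/285 ≈ 0.0070175)
-Y = -1*2/285 = -2/285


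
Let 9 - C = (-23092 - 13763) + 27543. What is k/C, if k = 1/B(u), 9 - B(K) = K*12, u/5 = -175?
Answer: 1/97954389 ≈ 1.0209e-8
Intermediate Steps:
u = -875 (u = 5*(-175) = -875)
C = 9321 (C = 9 - ((-23092 - 13763) + 27543) = 9 - (-36855 + 27543) = 9 - 1*(-9312) = 9 + 9312 = 9321)
B(K) = 9 - 12*K (B(K) = 9 - K*12 = 9 - 12*K)
k = 1/10509 (k = 1/(9 - 12*(-875)) = 1/(9 + 10500) = 1/10509 ≈ 9.5156e-5)
k/C = (1/10509)/9321 = (1/10509)*(1/9321) = 1/97954389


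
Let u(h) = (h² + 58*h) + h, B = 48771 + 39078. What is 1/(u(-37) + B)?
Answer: 1/87035 ≈ 1.1490e-5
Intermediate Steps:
B = 87849
u(h) = h² + 59*h
1/(u(-37) + B) = 1/(-37*(59 - 37) + 87849) = 1/(-37*22 + 87849) = 1/(-814 + 87849) = 1/87035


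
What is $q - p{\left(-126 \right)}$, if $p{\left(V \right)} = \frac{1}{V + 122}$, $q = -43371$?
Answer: $- \frac{173483}{4} \approx -43371.0$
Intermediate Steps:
$p{\left(V \right)} = \frac{1}{122 + V}$
$q - p{\left(-126 \right)} = -43371 - \frac{1}{122 - 126} = -43371 - \frac{1}{-4} = -43371 - - \frac{1}{4} = -43371 + \frac{1}{4} = - \frac{173483}{4}$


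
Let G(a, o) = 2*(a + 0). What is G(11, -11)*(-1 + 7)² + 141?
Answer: 933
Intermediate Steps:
G(a, o) = 2*a
G(11, -11)*(-1 + 7)² + 141 = (2*11)*(-1 + 7)² + 141 = 22*6² + 141 = 22*36 + 141 = 792 + 141 = 933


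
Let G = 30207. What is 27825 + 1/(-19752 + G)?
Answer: 290910376/10455 ≈ 27825.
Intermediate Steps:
27825 + 1/(-19752 + G) = 27825 + 1/(-19752 + 30207) = 27825 + 1/10455 = 290910376/10455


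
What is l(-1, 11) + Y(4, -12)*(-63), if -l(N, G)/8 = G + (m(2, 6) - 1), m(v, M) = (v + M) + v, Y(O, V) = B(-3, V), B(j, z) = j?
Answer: 29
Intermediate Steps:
Y(O, V) = -3
m(v, M) = M + 2*v (m(v, M) = (M + v) + v = M + 2*v)
l(N, G) = -72 - 8*G (l(N, G) = -8*(G + ((6 + 2*2) - 1)) = -8*(G + ((6 + 4) - 1)) = -8*(G + (10 - 1)) = -8*(G + 9) = -8*(9 + G) = -72 - 8*G)
l(-1, 11) + Y(4, -12)*(-63) = (-72 - 8*11) - 3*(-63) = (-72 - 88) + 189 = -160 + 189 = 29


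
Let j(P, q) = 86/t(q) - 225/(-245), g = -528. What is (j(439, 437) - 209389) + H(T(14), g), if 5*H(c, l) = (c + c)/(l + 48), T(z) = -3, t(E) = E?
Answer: -1793449089787/8565200 ≈ -2.0939e+5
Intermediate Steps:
H(c, l) = 2*c/(5*(48 + l)) (H(c, l) = ((c + c)/(l + 48))/5 = ((2*c)/(48 + l))/5 = (2*c/(48 + l))/5 = 2*c/(5*(48 + l)))
j(P, q) = 45/49 + 86/q (j(P, q) = 86/q - 225/(-245) = 86/q - 225*(-1/245) = 86/q + 45/49 = 45/49 + 86/q)
(j(439, 437) - 209389) + H(T(14), g) = ((45/49 + 86/437) - 209389) + (⅖)*(-3)/(48 - 528) = ((45/49 + 86*(1/437)) - 209389) + (⅖)*(-3)/(-480) = ((45/49 + 86/437) - 209389) + (⅖)*(-3)*(-1/480) = (23879/21413 - 209389) + 1/400 = -4483622778/21413 + 1/400 = -1793449089787/8565200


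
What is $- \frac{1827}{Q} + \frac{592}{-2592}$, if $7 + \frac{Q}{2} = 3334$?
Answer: $- \frac{45181}{89829} \approx -0.50297$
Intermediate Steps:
$Q = 6654$ ($Q = -14 + 2 \cdot 3334 = -14 + 6668 = 6654$)
$- \frac{1827}{Q} + \frac{592}{-2592} = - \frac{1827}{6654} + \frac{592}{-2592} = \left(-1827\right) \frac{1}{6654} + 592 \left(- \frac{1}{2592}\right) = - \frac{609}{2218} - \frac{37}{162} = - \frac{45181}{89829}$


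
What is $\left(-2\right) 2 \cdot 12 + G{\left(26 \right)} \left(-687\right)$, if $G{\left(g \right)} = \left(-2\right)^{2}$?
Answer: $-2796$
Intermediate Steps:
$G{\left(g \right)} = 4$
$\left(-2\right) 2 \cdot 12 + G{\left(26 \right)} \left(-687\right) = \left(-2\right) 2 \cdot 12 + 4 \left(-687\right) = \left(-4\right) 12 - 2748 = -48 - 2748 = -2796$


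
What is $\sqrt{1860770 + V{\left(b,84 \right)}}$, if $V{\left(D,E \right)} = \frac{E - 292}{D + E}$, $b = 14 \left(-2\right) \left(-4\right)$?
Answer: $\frac{\sqrt{91177678}}{7} \approx 1364.1$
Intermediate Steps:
$b = 112$ ($b = \left(-28\right) \left(-4\right) = 112$)
$V{\left(D,E \right)} = \frac{-292 + E}{D + E}$
$\sqrt{1860770 + V{\left(b,84 \right)}} = \sqrt{1860770 + \frac{-292 + 84}{112 + 84}} = \sqrt{1860770 + \frac{1}{196} \left(-208\right)} = \sqrt{1860770 - \frac{52}{49}} = \sqrt{\frac{91177678}{49}} = \frac{\sqrt{91177678}}{7}$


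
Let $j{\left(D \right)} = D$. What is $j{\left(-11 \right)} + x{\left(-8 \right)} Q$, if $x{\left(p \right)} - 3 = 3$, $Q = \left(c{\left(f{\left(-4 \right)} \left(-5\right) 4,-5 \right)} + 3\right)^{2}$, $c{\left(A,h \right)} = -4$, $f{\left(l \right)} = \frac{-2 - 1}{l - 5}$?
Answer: $-5$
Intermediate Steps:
$f{\left(l \right)} = - \frac{3}{-5 + l}$
$Q = 1$ ($Q = \left(-4 + 3\right)^{2} = \left(-1\right)^{2} = 1$)
$x{\left(p \right)} = 6$ ($x{\left(p \right)} = 3 + 3 = 6$)
$j{\left(-11 \right)} + x{\left(-8 \right)} Q = -11 + 6 \cdot 1 = -11 + 6 = -5$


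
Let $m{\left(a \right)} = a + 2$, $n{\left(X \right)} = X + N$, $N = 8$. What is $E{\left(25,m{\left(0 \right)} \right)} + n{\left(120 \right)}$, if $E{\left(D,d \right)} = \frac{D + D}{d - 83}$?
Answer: $\frac{10318}{81} \approx 127.38$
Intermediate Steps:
$n{\left(X \right)} = 8 + X$ ($n{\left(X \right)} = X + 8 = 8 + X$)
$m{\left(a \right)} = 2 + a$
$E{\left(D,d \right)} = \frac{2 D}{-83 + d}$
$E{\left(25,m{\left(0 \right)} \right)} + n{\left(120 \right)} = 2 \cdot 25 \frac{1}{-83 + \left(2 + 0\right)} + \left(8 + 120\right) = 2 \cdot 25 \frac{1}{-83 + 2} + 128 = 2 \cdot 25 \frac{1}{-81} + 128 = 2 \cdot 25 \left(- \frac{1}{81}\right) + 128 = - \frac{50}{81} + 128 = \frac{10318}{81}$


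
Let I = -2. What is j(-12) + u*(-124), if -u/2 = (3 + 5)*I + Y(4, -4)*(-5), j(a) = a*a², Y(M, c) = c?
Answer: -736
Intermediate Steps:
j(a) = a³
u = -8 (u = -2*((3 + 5)*(-2) - 4*(-5)) = -2*(8*(-2) + 20) = -2*(-16 + 20) = -2*4 = -8)
j(-12) + u*(-124) = (-12)³ - 8*(-124) = -1728 + 992 = -736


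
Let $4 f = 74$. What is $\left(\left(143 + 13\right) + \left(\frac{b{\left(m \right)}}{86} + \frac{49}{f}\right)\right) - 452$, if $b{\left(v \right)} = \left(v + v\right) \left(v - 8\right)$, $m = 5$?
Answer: $- \frac{467277}{1591} \approx -293.7$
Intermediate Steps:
$f = \frac{37}{2}$ ($f = \frac{1}{4} \cdot 74 = \frac{37}{2} \approx 18.5$)
$b{\left(v \right)} = 2 v \left(-8 + v\right)$
$\left(\left(143 + 13\right) + \left(\frac{b{\left(m \right)}}{86} + \frac{49}{f}\right)\right) - 452 = \left(\left(143 + 13\right) + \left(\frac{2 \cdot 5 \left(-8 + 5\right)}{86} + \frac{49}{\frac{37}{2}}\right)\right) - 452 = \left(156 + \left(2 \cdot 5 \left(-3\right) \frac{1}{86} + 49 \cdot \frac{2}{37}\right)\right) - 452 = \left(156 + \left(\left(-30\right) \frac{1}{86} + \frac{98}{37}\right)\right) - 452 = \left(156 + \left(- \frac{15}{43} + \frac{98}{37}\right)\right) - 452 = \left(156 + \frac{3659}{1591}\right) - 452 = \frac{251855}{1591} - 452 = - \frac{467277}{1591}$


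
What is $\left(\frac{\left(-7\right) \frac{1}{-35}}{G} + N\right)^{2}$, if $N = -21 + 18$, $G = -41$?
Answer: $\frac{379456}{42025} \approx 9.0293$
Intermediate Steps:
$N = -3$
$\left(\frac{\left(-7\right) \frac{1}{-35}}{G} + N\right)^{2} = \left(\frac{\left(-7\right) \frac{1}{-35}}{-41} - 3\right)^{2} = \left(\left(-7\right) \left(- \frac{1}{35}\right) \left(- \frac{1}{41}\right) - 3\right)^{2} = \left(\frac{1}{5} \left(- \frac{1}{41}\right) - 3\right)^{2} = \left(- \frac{1}{205} - 3\right)^{2} = \left(- \frac{616}{205}\right)^{2} = \frac{379456}{42025}$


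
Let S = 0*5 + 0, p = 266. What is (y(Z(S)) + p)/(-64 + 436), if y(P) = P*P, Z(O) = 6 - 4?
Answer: 45/62 ≈ 0.72581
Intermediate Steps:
S = 0 (S = 0 + 0 = 0)
Z(O) = 2
y(P) = P**2
(y(Z(S)) + p)/(-64 + 436) = (2**2 + 266)/(-64 + 436) = (4 + 266)/372 = 270*(1/372) = 45/62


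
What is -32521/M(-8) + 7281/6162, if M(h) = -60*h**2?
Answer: 38058907/3943680 ≈ 9.6506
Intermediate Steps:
-32521/M(-8) + 7281/6162 = -32521/((-60*(-8)**2)) + 7281/6162 = -32521/((-60*64)) + 7281*(1/6162) = -32521/(-3840) + 2427/2054 = -32521*(-1/3840) + 2427/2054 = 32521/3840 + 2427/2054 = 38058907/3943680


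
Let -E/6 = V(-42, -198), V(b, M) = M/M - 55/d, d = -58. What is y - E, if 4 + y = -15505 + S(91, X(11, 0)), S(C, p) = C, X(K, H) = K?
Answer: -446783/29 ≈ -15406.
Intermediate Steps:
V(b, M) = 113/58 (V(b, M) = M/M - 55/(-58) = 1 - 55*(-1/58) = 1 + 55/58 = 113/58)
E = -339/29 (E = -6*113/58 = -339/29 ≈ -11.690)
y = -15418 (y = -4 + (-15505 + 91) = -4 - 15414 = -15418)
y - E = -15418 - 1*(-339/29) = -15418 + 339/29 = -446783/29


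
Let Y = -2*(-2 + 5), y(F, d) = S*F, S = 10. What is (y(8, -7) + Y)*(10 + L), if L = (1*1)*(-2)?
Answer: 592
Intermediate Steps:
y(F, d) = 10*F
L = -2 (L = 1*(-2) = -2)
Y = -6 (Y = -2*3 = -6)
(y(8, -7) + Y)*(10 + L) = (10*8 - 6)*(10 - 2) = (80 - 6)*8 = 74*8 = 592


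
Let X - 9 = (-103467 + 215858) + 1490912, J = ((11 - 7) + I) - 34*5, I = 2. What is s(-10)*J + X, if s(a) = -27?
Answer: 1607740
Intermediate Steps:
J = -164 (J = ((11 - 7) + 2) - 34*5 = (4 + 2) - 170 = 6 - 170 = -164)
X = 1603312 (X = 9 + ((-103467 + 215858) + 1490912) = 9 + (112391 + 1490912) = 9 + 1603303 = 1603312)
s(-10)*J + X = -27*(-164) + 1603312 = 4428 + 1603312 = 1607740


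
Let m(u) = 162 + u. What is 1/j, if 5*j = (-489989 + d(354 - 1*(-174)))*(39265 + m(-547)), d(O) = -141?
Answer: -1/3811250880 ≈ -2.6238e-10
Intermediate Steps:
j = -3811250880 (j = ((-489989 - 141)*(39265 + (162 - 547)))/5 = (-490130*(39265 - 385))/5 = (-490130*38880)/5 = (⅕)*(-19056254400) = -3811250880)
1/j = 1/(-3811250880) = -1/3811250880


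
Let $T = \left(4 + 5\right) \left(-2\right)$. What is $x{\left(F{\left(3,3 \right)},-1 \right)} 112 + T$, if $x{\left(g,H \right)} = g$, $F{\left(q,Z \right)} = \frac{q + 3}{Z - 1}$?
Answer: $318$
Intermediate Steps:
$F{\left(q,Z \right)} = \frac{3 + q}{-1 + Z}$
$T = -18$ ($T = 9 \left(-2\right) = -18$)
$x{\left(F{\left(3,3 \right)},-1 \right)} 112 + T = \frac{3 + 3}{-1 + 3} \cdot 112 - 18 = \frac{1}{2} \cdot 6 \cdot 112 - 18 = 3 \cdot 112 - 18 = 336 - 18 = 318$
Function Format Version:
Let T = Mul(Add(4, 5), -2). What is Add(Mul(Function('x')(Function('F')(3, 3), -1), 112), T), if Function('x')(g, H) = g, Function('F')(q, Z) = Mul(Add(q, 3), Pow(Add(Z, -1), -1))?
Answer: 318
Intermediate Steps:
Function('F')(q, Z) = Mul(Pow(Add(-1, Z), -1), Add(3, q)) (Function('F')(q, Z) = Mul(Add(3, q), Pow(Add(-1, Z), -1)) = Mul(Pow(Add(-1, Z), -1), Add(3, q)))
T = -18 (T = Mul(9, -2) = -18)
Add(Mul(Function('x')(Function('F')(3, 3), -1), 112), T) = Add(Mul(Mul(Pow(Add(-1, 3), -1), Add(3, 3)), 112), -18) = Add(Mul(Mul(Pow(2, -1), 6), 112), -18) = Add(Mul(Mul(Rational(1, 2), 6), 112), -18) = Add(Mul(3, 112), -18) = Add(336, -18) = 318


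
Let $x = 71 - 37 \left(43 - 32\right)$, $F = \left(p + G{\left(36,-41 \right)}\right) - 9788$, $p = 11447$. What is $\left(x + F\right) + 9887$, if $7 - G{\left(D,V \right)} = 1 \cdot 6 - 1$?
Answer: $11212$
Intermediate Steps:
$G{\left(D,V \right)} = 2$ ($G{\left(D,V \right)} = 7 - \left(1 \cdot 6 - 1\right) = 7 - \left(6 - 1\right) = 7 - 5 = 2$)
$F = 1661$ ($F = \left(11447 + 2\right) - 9788 = 11449 - 9788 = 1661$)
$x = -336$ ($x = 71 - 37 \left(43 - 32\right) = 71 - 407 = -336$)
$\left(x + F\right) + 9887 = \left(-336 + 1661\right) + 9887 = 1325 + 9887 = 11212$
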